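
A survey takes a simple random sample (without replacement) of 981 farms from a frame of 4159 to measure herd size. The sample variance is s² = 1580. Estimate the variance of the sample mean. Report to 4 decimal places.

1.2307

Under SRS without replacement, Var(ȳ) = (1 − f)·s²/n with f = n/N = 981/4159 = 0.23587401.
Var(ȳ) = (1 − 0.23587401)·1580/981 = 0.76412599·1.6106014 = 1.2307024.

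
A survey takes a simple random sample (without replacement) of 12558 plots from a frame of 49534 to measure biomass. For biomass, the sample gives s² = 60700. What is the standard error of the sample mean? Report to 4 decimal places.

Under SRS without replacement, Var(ȳ) = (1 − f)·s²/n with f = n/N = 12558/49534 = 0.25352283.
Var(ȳ) = (1 − 0.25352283)·60700/12558 = 0.74647717·4.8335722 = 3.6081513.
SE(ȳ) = √(3.6081513) = 1.8995.

1.8995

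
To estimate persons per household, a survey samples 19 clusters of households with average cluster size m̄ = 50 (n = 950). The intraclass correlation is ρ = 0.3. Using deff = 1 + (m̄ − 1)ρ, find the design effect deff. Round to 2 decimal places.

deff = 1 + (50 − 1)·0.3 = 1 + 14.7 = 15.7.

15.70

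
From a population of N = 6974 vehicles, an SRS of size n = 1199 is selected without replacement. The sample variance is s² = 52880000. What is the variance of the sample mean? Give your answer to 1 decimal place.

36521.0

Under SRS without replacement, Var(ȳ) = (1 − f)·s²/n with f = n/N = 1199/6974 = 0.17192429.
Var(ȳ) = (1 − 0.17192429)·52880000/1199 = 0.82807571·44103.42 = 36520.97.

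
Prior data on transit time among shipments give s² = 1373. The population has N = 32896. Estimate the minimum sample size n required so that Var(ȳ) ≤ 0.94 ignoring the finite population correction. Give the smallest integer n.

Without fpc, n₀ = s²/D = 1373/0.94 = 1460.6383.
Rounding up, n = 1461.

1461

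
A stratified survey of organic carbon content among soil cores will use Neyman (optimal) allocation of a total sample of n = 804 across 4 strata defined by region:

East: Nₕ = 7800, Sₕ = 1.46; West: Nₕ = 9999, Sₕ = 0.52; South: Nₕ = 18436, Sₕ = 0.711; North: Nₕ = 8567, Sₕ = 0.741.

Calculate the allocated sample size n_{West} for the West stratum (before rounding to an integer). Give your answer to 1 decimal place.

Neyman allocation: nₕ = n·NₕSₕ / Σⱼ NⱼSⱼ.
Σ NⱼSⱼ = 7800·1.46 + 9999·0.52 + 18436·0.711 + 8567·0.741 = 36043.623.
n_{West} = 804·9999·0.52 / 36043.623 = 116.0.

116.0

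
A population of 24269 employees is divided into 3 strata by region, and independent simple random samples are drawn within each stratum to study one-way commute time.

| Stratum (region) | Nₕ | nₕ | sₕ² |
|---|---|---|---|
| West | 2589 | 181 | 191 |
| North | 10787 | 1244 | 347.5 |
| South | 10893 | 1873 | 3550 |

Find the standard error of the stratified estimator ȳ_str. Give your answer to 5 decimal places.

Var(ȳ_str) = Σₕ Wₕ²(1 − fₕ)sₕ²/nₕ with Wₕ = Nₕ/N, N = 24269.
West: Wₕ = 0.10667930; term = 0.10667930²·(1 − 0.06991116)·191/181 = 0.01116965.
North: Wₕ = 0.44447649; term = 0.44447649²·(1 − 0.11532400)·347.5/1244 = 0.048822079.
South: Wₕ = 0.44884420; term = 0.44884420²·(1 − 0.17194529)·3550/1873 = 0.3161847.
Sum = 0.37617643.
SE = √(0.37617643) = 0.61333.

0.61333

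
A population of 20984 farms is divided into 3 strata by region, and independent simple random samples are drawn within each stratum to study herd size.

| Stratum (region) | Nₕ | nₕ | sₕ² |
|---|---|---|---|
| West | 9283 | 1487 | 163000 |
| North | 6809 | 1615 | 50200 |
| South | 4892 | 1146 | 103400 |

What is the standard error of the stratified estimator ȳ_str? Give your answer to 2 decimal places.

4.93

Var(ȳ_str) = Σₕ Wₕ²(1 − fₕ)sₕ²/nₕ with Wₕ = Nₕ/N, N = 20984.
West: Wₕ = 0.44238467; term = 0.44238467²·(1 − 0.16018528)·163000/1487 = 18.016078.
North: Wₕ = 0.32448532; term = 0.32448532²·(1 − 0.23718608)·50200/1615 = 2.496548.
South: Wₕ = 0.23313000; term = 0.23313000²·(1 − 0.23426002)·103400/1146 = 3.7550315.
Sum = 24.267658.
SE = √(24.267658) = 4.93.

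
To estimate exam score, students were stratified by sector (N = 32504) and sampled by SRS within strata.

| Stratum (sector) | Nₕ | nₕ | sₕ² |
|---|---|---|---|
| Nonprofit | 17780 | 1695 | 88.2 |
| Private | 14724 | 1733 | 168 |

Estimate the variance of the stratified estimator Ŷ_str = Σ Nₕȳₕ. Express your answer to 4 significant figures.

3.342 × 10^7

Var(Ŷ_str) = Σₕ Nₕ²(1 − fₕ)sₕ²/nₕ.
Nonprofit: 17780²·(1 − 1695/17780)·88.2/1695 = 1.4881671 × 10^7.
Private: 14724²·(1 − 1733/14724)·168/1733 = 1.8542962 × 10^7.
Sum = 3.3424633 × 10^7.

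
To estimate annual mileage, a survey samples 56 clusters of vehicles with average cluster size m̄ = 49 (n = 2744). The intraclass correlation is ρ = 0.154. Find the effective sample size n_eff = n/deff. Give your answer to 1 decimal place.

deff = 1 + (49 − 1)·0.154 = 1 + 7.392 = 8.392.
n_eff = 2744 / 8.392 = 327.0.

327.0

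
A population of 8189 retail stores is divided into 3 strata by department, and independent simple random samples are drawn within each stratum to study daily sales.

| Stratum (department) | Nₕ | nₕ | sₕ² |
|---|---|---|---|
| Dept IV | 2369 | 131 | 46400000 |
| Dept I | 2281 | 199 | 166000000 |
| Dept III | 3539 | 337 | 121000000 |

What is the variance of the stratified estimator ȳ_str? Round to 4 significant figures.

Var(ȳ_str) = Σₕ Wₕ²(1 − fₕ)sₕ²/nₕ with Wₕ = Nₕ/N, N = 8189.
Dept IV: Wₕ = 0.28929051; term = 0.28929051²·(1 − 0.05529759)·46400000/131 = 28003.356.
Dept I: Wₕ = 0.27854439; term = 0.27854439²·(1 − 0.08724244)·166000000/199 = 59074.395.
Dept III: Wₕ = 0.43216510; term = 0.43216510²·(1 − 0.09522464)·121000000/337 = 60673.021.
Sum = 147750.77.

147800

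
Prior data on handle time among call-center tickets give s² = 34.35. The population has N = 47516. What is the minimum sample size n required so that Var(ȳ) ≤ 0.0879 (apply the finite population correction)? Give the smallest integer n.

Without fpc, n₀ = s²/D = 34.35/0.0879 = 390.7850.
With fpc, (1 − n/N)·s²/n ≤ D requires n ≥ n₀/(1 + n₀/N) = 390.7850/(1 + 390.7850/47516) = 387.5973.
Rounding up, n = 388.

388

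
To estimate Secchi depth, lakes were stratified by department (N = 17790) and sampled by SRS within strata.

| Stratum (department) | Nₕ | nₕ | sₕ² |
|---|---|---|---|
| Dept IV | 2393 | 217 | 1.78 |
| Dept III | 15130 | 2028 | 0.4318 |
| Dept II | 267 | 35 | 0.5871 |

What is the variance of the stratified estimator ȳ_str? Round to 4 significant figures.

2.716 × 10^-4

Var(ȳ_str) = Σₕ Wₕ²(1 − fₕ)sₕ²/nₕ with Wₕ = Nₕ/N, N = 17790.
Dept IV: Wₕ = 0.13451377; term = 0.13451377²·(1 − 0.09068115)·1.78/217 = 1.3496152 × 10^-4.
Dept III: Wₕ = 0.85047780; term = 0.85047780²·(1 − 0.13403833)·0.4318/2028 = 1.3336422 × 10^-4.
Dept II: Wₕ = 0.01500843; term = 0.01500843²·(1 − 0.13108614)·0.5871/35 = 3.283155 × 10^-6.
Sum = 2.716089 × 10^-4.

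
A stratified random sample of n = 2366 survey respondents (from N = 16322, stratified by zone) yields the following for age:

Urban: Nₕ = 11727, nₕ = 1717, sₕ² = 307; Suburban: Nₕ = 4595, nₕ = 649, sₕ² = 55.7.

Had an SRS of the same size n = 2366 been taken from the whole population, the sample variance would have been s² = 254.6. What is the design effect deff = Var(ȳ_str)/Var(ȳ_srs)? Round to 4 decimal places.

0.9198

Var(ȳ_str) = Σ Wₕ²(1−fₕ)sₕ²/nₕ with Wₕ = Nₕ/16322:
  Urban: (11727/16322)²·(1−1717/11727)·307/1717 = 0.078784782
  Suburban: (4595/16322)²·(1−649/4595)·55.7/649 = 0.0058412575
  → Var(ȳ_str) = 0.08462604.
Var(ȳ_srs) = (1 − 2366/16322)·254.6/2366 = 0.092009198.
deff = 0.08462604 / 0.092009198 = 0.9198.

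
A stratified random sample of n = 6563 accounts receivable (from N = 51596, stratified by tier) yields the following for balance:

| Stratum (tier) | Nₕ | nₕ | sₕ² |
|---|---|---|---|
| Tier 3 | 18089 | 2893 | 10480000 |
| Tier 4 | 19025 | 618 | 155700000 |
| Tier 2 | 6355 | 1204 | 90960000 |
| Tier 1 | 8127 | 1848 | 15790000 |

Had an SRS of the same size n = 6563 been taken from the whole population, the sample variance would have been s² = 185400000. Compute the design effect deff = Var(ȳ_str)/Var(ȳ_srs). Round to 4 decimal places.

Var(ȳ_str) = Σ Wₕ²(1−fₕ)sₕ²/nₕ with Wₕ = Nₕ/51596:
  Tier 3: (18089/51596)²·(1−2893/18089)·10480000/2893 = 374.04566
  Tier 4: (19025/51596)²·(1−618/19025)·155700000/618 = 33141.774
  Tier 2: (6355/51596)²·(1−1204/6355)·90960000/1204 = 928.96425
  Tier 1: (8127/51596)²·(1−1848/8127)·15790000/1848 = 163.78301
  → Var(ȳ_str) = 34608.567.
Var(ȳ_srs) = (1 − 6563/51596)·185400000/6563 = 24655.974.
deff = 34608.567 / 24655.974 = 1.4037.

1.4037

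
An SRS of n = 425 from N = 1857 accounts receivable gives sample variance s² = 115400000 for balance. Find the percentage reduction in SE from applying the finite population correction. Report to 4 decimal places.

12.1856

f = n/N = 425/1857 = 0.22886376.
SE_no-fpc = √(s²/n) = 521.08484; SE_fpc = √((1−f)s²/n) = 457.58734.
Ratio = √(1−f) = 0.87814363. Reduction = 100·(1 − 0.87814363) = 12.1856%.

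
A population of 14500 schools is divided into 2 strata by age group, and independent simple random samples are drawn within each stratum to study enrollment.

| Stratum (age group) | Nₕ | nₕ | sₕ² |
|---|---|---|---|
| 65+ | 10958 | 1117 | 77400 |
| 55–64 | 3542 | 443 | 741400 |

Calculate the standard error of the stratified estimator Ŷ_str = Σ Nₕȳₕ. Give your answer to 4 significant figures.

Var(Ŷ_str) = Σₕ Nₕ²(1 − fₕ)sₕ²/nₕ.
65+: 10958²·(1 − 1117/10958)·77400/1117 = 7.4723691 × 10^9.
55–64: 3542²·(1 − 443/3542)·741400/443 = 1.8370416 × 10^10.
Sum = 2.5842785 × 10^10.
SE = √(2.5842785 × 10^10) = 160800.

160800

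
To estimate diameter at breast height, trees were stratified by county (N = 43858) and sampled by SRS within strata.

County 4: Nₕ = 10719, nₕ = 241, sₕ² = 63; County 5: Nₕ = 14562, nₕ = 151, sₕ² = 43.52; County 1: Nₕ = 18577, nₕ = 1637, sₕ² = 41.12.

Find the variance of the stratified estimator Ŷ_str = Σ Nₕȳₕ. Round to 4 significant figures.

Var(Ŷ_str) = Σₕ Nₕ²(1 − fₕ)sₕ²/nₕ.
County 4: 10719²·(1 − 241/10719)·63/241 = 2.9360008 × 10^7.
County 5: 14562²·(1 − 151/14562)·43.52/151 = 6.0482131 × 10^7.
County 1: 18577²·(1 − 1637/18577)·41.12/1637 = 7.904846 × 10^6.
Sum = 9.7746985 × 10^7.

9.775 × 10^7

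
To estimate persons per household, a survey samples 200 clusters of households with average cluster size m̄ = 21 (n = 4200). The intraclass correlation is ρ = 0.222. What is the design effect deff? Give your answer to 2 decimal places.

5.44

deff = 1 + (21 − 1)·0.222 = 1 + 4.44 = 5.44.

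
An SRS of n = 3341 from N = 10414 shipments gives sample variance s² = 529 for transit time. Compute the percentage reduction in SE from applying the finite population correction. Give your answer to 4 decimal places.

17.5875

f = n/N = 3341/10414 = 0.32081813.
SE_no-fpc = √(s²/n) = 0.39791435; SE_fpc = √((1−f)s²/n) = 0.32793113.
Ratio = √(1−f) = 0.82412491. Reduction = 100·(1 − 0.82412491) = 17.5875%.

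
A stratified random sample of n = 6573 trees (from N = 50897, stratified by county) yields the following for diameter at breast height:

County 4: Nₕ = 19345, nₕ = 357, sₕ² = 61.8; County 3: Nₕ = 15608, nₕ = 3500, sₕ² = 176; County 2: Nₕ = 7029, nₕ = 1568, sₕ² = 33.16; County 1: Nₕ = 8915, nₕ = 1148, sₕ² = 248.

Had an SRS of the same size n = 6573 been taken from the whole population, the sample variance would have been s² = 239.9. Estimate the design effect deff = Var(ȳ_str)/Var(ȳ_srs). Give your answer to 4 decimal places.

1.0792

Var(ȳ_str) = Σ Wₕ²(1−fₕ)sₕ²/nₕ with Wₕ = Nₕ/50897:
  County 4: (19345/50897)²·(1−357/19345)·61.8/357 = 0.024546176
  County 3: (15608/50897)²·(1−3500/15608)·176/3500 = 0.0036684274
  County 2: (7029/50897)²·(1−1568/7029)·33.16/1568 = 3.1336451 × 10^-4
  County 1: (8915/50897)²·(1−1148/8915)·248/1148 = 0.0057743097
  → Var(ȳ_str) = 0.034302278.
Var(ȳ_srs) = (1 − 6573/50897)·239.9/6573 = 0.031784353.
deff = 0.034302278 / 0.031784353 = 1.0792.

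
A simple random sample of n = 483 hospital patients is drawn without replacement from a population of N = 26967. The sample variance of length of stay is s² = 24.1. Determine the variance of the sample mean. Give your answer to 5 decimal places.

0.04900

Under SRS without replacement, Var(ȳ) = (1 − f)·s²/n with f = n/N = 483/26967 = 0.01791078.
Var(ȳ) = (1 − 0.01791078)·24.1/483 = 0.98208922·0.04989648 = 0.049002795.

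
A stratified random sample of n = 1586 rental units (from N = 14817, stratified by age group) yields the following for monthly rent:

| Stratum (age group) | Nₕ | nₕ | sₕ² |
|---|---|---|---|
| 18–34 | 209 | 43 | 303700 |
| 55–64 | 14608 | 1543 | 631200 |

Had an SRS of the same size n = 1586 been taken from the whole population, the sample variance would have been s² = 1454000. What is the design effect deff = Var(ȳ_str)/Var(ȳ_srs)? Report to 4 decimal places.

0.4358

Var(ȳ_str) = Σ Wₕ²(1−fₕ)sₕ²/nₕ with Wₕ = Nₕ/14817:
  18–34: (209/14817)²·(1−43/209)·303700/43 = 1.1161181
  55–64: (14608/14817)²·(1−1543/14608)·631200/1543 = 355.6155
  → Var(ȳ_str) = 356.73162.
Var(ȳ_srs) = (1 − 1586/14817)·1454000/1586 = 818.64123.
deff = 356.73162 / 818.64123 = 0.4358.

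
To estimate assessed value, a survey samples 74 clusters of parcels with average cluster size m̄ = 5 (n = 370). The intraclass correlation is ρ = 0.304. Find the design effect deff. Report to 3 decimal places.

deff = 1 + (5 − 1)·0.304 = 1 + 1.216 = 2.216.

2.216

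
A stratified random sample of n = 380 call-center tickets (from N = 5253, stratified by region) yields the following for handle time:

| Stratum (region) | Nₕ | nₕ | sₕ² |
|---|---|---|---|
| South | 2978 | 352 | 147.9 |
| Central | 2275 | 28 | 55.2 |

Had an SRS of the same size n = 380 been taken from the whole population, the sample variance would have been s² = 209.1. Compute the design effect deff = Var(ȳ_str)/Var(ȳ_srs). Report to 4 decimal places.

0.9487

Var(ȳ_str) = Σ Wₕ²(1−fₕ)sₕ²/nₕ with Wₕ = Nₕ/5253:
  South: (2978/5253)²·(1−352/2978)·147.9/352 = 0.11907761
  Central: (2275/5253)²·(1−28/2275)·55.2/28 = 0.36521678
  → Var(ȳ_str) = 0.48429439.
Var(ȳ_srs) = (1 − 380/5253)·209.1/380 = 0.51045733.
deff = 0.48429439 / 0.51045733 = 0.9487.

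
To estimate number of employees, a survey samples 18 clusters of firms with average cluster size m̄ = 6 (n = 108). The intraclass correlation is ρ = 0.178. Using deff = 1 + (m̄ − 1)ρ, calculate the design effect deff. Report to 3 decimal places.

deff = 1 + (6 − 1)·0.178 = 1 + 0.89 = 1.89.

1.890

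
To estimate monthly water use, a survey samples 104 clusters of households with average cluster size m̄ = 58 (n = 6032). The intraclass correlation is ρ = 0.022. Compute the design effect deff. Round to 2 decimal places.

2.25

deff = 1 + (58 − 1)·0.022 = 1 + 1.254 = 2.254.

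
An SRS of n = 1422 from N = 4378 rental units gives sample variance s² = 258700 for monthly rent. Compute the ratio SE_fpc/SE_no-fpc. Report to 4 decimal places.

f = n/N = 1422/4378 = 0.32480585.
SE_no-fpc = √(s²/n) = 13.488027; SE_fpc = √((1−f)s²/n) = 11.083138.
Ratio = √(1−f) = 0.82170199.

0.8217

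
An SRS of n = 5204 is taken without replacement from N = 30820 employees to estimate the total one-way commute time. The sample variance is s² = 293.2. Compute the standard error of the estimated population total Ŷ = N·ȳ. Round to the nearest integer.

6669

Var(Ŷ) = N²·Var(ȳ) = N²·(1 − n/N)·s²/n.
f = 5204/30820 = 0.16885140; Var(ȳ) = 0.83114860·293.2/5204 = 0.046827973.
Var(Ŷ) = 30820² · 0.046827973 = 4.4480599 × 10^7.
SE(Ŷ) = √(4.4480599 × 10^7) = 6669.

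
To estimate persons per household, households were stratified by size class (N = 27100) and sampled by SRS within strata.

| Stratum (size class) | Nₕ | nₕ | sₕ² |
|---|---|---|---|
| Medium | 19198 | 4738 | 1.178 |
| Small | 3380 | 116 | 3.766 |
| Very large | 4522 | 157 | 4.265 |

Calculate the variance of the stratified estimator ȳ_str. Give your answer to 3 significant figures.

Var(ȳ_str) = Σₕ Wₕ²(1 − fₕ)sₕ²/nₕ with Wₕ = Nₕ/N, N = 27100.
Medium: Wₕ = 0.70841328; term = 0.70841328²·(1 − 0.24679654)·1.178/4738 = 9.3980106 × 10^-5.
Small: Wₕ = 0.12472325; term = 0.12472325²·(1 − 0.03431953)·3.766/116 = 4.8769757 × 10^-4.
Very large: Wₕ = 0.16686347; term = 0.16686347²·(1 − 0.03471915)·4.265/157 = 7.3012229 × 10^-4.
Sum = 0.0013118.

0.00131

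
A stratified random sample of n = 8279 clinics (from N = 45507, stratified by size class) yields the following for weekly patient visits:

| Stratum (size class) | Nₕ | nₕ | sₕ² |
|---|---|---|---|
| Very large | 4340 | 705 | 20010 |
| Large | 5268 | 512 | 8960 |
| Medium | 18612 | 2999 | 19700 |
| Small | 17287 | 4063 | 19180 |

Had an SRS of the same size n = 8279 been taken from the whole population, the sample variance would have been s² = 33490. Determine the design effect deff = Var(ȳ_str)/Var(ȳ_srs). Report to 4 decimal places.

0.5653

Var(ȳ_str) = Σ Wₕ²(1−fₕ)sₕ²/nₕ with Wₕ = Nₕ/45507:
  Very large: (4340/45507)²·(1−705/4340)·20010/705 = 0.21621992
  Large: (5268/45507)²·(1−512/5268)·8960/512 = 0.21172359
  Medium: (18612/45507)²·(1−2999/18612)·19700/2999 = 0.92174916
  Small: (17287/45507)²·(1−4063/17287)·19180/4063 = 0.52110812
  → Var(ȳ_str) = 1.8708008.
Var(ȳ_srs) = (1 − 8279/45507)·33490/8279 = 3.3092438.
deff = 1.8708008 / 3.3092438 = 0.5653.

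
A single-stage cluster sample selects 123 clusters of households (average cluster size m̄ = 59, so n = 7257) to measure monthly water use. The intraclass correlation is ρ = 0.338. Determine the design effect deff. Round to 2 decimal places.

deff = 1 + (59 − 1)·0.338 = 1 + 19.604 = 20.604.

20.60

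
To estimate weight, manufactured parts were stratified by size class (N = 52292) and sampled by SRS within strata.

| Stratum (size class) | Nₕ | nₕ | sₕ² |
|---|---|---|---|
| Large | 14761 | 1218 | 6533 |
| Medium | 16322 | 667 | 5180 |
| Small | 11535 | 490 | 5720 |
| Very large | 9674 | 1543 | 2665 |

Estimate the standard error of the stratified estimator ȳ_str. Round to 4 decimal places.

Var(ȳ_str) = Σₕ Wₕ²(1 − fₕ)sₕ²/nₕ with Wₕ = Nₕ/N, N = 52292.
Large: Wₕ = 0.28228027; term = 0.28228027²·(1 − 0.08251473)·6533/1218 = 0.3921259.
Medium: Wₕ = 0.31213187; term = 0.31213187²·(1 − 0.04086509)·5180/667 = 0.72570458.
Small: Wₕ = 0.22058824; term = 0.22058824²·(1 − 0.04247941)·5720/490 = 0.54389212.
Very large: Wₕ = 0.18499962; term = 0.18499962²·(1 − 0.15949969)·2665/1543 = 0.049683345.
Sum = 1.7114059.
SE = √(1.7114059) = 1.3082.

1.3082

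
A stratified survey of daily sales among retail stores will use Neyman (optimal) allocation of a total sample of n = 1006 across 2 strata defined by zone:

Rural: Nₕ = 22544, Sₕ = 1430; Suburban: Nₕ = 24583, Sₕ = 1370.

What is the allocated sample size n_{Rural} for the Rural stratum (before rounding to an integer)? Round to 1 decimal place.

492.0

Neyman allocation: nₕ = n·NₕSₕ / Σⱼ NⱼSⱼ.
Σ NⱼSⱼ = 22544·1430 + 24583·1370 = 6.591663 × 10^7.
n_{Rural} = 1006·22544·1430 / (6.591663 × 10^7) = 492.0.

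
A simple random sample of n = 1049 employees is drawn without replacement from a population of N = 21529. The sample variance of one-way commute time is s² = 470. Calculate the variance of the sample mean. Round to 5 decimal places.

Under SRS without replacement, Var(ȳ) = (1 − f)·s²/n with f = n/N = 1049/21529 = 0.04872498.
Var(ȳ) = (1 − 0.04872498)·470/1049 = 0.95127502·0.44804576 = 0.42621474.

0.42621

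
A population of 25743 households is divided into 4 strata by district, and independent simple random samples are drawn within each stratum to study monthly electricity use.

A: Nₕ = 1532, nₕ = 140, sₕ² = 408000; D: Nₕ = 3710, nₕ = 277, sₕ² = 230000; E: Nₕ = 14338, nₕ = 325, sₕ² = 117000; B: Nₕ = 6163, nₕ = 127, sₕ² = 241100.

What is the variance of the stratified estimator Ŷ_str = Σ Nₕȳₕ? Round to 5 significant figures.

Var(Ŷ_str) = Σₕ Nₕ²(1 − fₕ)sₕ²/nₕ.
A: 1532²·(1 − 140/1532)·408000/140 = 6.2148425 × 10^9.
D: 3710²·(1 − 277/3710)·230000/277 = 1.0575375 × 10^10.
E: 14338²·(1 − 325/14338)·117000/325 = 7.2330622 × 10^10.
B: 6163²·(1 − 127/6163)·241100/127 = 7.0621167 × 10^10.
Sum = 1.5974201 × 10^11.

1.5974 × 10^11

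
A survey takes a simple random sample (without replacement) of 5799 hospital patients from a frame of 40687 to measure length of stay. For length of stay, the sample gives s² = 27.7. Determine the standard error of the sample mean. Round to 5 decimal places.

Under SRS without replacement, Var(ȳ) = (1 − f)·s²/n with f = n/N = 5799/40687 = 0.14252710.
Var(ȳ) = (1 − 0.14252710)·27.7/5799 = 0.85747290·0.0047766856 = 0.0040958785.
SE(ȳ) = √(0.0040958785) = 0.06400.

0.06400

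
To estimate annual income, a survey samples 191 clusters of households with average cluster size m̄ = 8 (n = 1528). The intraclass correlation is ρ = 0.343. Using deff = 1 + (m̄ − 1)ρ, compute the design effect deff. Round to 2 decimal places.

3.40

deff = 1 + (8 − 1)·0.343 = 1 + 2.401 = 3.401.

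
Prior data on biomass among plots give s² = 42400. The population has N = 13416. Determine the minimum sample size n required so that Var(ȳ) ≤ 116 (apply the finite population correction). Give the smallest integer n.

Without fpc, n₀ = s²/D = 42400/116 = 365.5172.
With fpc, (1 − n/N)·s²/n ≤ D requires n ≥ n₀/(1 + n₀/N) = 365.5172/(1 + 365.5172/13416) = 355.8229.
Rounding up, n = 356.

356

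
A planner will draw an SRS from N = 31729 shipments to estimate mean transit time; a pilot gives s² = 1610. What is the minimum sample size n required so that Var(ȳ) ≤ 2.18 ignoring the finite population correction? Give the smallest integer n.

739

Without fpc, n₀ = s²/D = 1610/2.18 = 738.5321.
Rounding up, n = 739.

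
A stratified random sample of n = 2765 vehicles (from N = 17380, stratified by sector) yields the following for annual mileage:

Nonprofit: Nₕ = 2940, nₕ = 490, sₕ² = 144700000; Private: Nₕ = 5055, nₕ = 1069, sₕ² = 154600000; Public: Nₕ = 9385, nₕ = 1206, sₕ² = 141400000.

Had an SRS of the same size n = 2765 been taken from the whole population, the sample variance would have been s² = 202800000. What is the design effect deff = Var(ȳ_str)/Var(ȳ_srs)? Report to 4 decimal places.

Var(ȳ_str) = Σ Wₕ²(1−fₕ)sₕ²/nₕ with Wₕ = Nₕ/17380:
  Nonprofit: (2940/17380)²·(1−490/2940)·144700000/490 = 7041.8427
  Private: (5055/17380)²·(1−1069/5055)·154600000/1069 = 9646.9648
  Public: (9385/17380)²·(1−1206/9385)·141400000/1206 = 29794.565
  → Var(ȳ_str) = 46483.373.
Var(ȳ_srs) = (1 − 2765/17380)·202800000/2765 = 61676.804.
deff = 46483.373 / 61676.804 = 0.7537.

0.7537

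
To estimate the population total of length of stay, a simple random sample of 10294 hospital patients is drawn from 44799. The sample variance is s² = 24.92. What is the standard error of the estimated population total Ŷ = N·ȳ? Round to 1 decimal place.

Var(Ŷ) = N²·Var(ȳ) = N²·(1 − n/N)·s²/n.
f = 10294/44799 = 0.22978191; Var(ȳ) = 0.77021809·24.92/10294 = 0.0018645653.
Var(Ŷ) = 44799² · 0.0018645653 = 3.7420901 × 10^6.
SE(Ŷ) = √(3.7420901 × 10^6) = 1934.4.

1934.4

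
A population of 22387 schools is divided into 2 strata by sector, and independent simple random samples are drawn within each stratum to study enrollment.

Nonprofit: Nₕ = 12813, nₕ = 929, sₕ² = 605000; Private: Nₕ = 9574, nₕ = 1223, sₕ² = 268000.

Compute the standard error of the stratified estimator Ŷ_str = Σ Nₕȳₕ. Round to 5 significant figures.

341590

Var(Ŷ_str) = Σₕ Nₕ²(1 − fₕ)sₕ²/nₕ.
Nonprofit: 12813²·(1 − 929/12813)·605000/929 = 9.9163793 × 10^10.
Private: 9574²·(1 − 1223/9574)·268000/1223 = 1.7520248 × 10^10.
Sum = 1.1668404 × 10^11.
SE = √(1.1668404 × 10^11) = 341590.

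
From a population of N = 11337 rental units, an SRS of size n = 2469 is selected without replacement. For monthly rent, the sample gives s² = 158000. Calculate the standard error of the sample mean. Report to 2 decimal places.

Under SRS without replacement, Var(ȳ) = (1 − f)·s²/n with f = n/N = 2469/11337 = 0.21778248.
Var(ȳ) = (1 − 0.21778248)·158000/2469 = 0.78221752·63.99352 = 50.056852.
SE(ȳ) = √(50.056852) = 7.08.

7.08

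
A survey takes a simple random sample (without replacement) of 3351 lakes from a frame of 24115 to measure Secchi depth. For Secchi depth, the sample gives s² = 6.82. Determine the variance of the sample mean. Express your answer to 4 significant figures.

Under SRS without replacement, Var(ȳ) = (1 − f)·s²/n with f = n/N = 3351/24115 = 0.13895915.
Var(ȳ) = (1 − 0.13895915)·6.82/3351 = 0.86104085·0.0020352134 = 0.0017524018.

0.001752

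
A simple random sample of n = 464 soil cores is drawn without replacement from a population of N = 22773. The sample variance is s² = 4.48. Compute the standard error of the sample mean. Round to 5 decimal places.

0.09725

Under SRS without replacement, Var(ȳ) = (1 − f)·s²/n with f = n/N = 464/22773 = 0.02037501.
Var(ȳ) = (1 − 0.02037501)·4.48/464 = 0.97962499·0.0096551724 = 0.0094584482.
SE(ȳ) = √(0.0094584482) = 0.09725.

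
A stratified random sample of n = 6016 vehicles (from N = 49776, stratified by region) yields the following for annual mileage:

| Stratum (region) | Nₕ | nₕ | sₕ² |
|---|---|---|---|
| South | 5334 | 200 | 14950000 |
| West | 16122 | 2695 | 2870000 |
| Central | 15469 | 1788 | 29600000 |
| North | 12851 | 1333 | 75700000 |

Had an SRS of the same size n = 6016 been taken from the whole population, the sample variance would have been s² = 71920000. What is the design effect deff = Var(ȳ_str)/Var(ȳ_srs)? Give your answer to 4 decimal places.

Var(ȳ_str) = Σ Wₕ²(1−fₕ)sₕ²/nₕ with Wₕ = Nₕ/49776:
  South: (5334/49776)²·(1−200/5334)·14950000/200 = 826.19029
  West: (16122/49776)²·(1−2695/16122)·2870000/2695 = 93.04243
  Central: (15469/49776)²·(1−1788/15469)·29600000/1788 = 1414.0485
  North: (12851/49776)²·(1−1333/12851)·75700000/1333 = 3392.6553
  → Var(ȳ_str) = 5725.9365.
Var(ȳ_srs) = (1 − 6016/49776)·71920000/6016 = 10509.914.
deff = 5725.9365 / 10509.914 = 0.5448.

0.5448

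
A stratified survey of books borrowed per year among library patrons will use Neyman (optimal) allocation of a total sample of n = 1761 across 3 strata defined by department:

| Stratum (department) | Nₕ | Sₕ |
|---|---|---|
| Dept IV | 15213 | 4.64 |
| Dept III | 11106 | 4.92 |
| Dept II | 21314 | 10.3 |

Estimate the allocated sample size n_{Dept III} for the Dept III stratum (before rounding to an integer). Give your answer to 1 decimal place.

Neyman allocation: nₕ = n·NₕSₕ / Σⱼ NⱼSⱼ.
Σ NⱼSⱼ = 15213·4.64 + 11106·4.92 + 21314·10.3 = 344764.04.
n_{Dept III} = 1761·11106·4.92 / 344764.04 = 279.1.

279.1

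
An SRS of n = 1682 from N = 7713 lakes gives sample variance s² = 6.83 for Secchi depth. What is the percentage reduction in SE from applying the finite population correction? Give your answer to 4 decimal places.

f = n/N = 1682/7713 = 0.21807338.
SE_no-fpc = √(s²/n) = 0.063723168; SE_fpc = √((1−f)s²/n) = 0.05634824.
Ratio = √(1−f) = 0.88426615. Reduction = 100·(1 − 0.88426615) = 11.5734%.

11.5734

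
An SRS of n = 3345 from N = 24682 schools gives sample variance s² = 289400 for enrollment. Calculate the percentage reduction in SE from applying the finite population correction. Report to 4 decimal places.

7.0228

f = n/N = 3345/24682 = 0.13552386.
SE_no-fpc = √(s²/n) = 9.3014617; SE_fpc = √((1−f)s²/n) = 8.6482395.
Ratio = √(1−f) = 0.92977209. Reduction = 100·(1 − 0.92977209) = 7.0228%.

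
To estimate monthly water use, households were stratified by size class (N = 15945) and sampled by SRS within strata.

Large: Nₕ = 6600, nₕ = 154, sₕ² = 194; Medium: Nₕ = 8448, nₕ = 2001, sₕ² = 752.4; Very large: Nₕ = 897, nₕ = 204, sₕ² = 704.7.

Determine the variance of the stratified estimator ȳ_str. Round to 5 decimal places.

0.29979

Var(ȳ_str) = Σₕ Wₕ²(1 − fₕ)sₕ²/nₕ with Wₕ = Nₕ/N, N = 15945.
Large: Wₕ = 0.41392286; term = 0.41392286²·(1 − 0.02333333)·194/154 = 0.21079786.
Medium: Wₕ = 0.52982126; term = 0.52982126²·(1 − 0.23686080)·752.4/2001 = 0.080549755.
Very large: Wₕ = 0.05625588; term = 0.05625588²·(1 − 0.22742475)·704.7/204 = 0.0084459933.
Sum = 0.29979361.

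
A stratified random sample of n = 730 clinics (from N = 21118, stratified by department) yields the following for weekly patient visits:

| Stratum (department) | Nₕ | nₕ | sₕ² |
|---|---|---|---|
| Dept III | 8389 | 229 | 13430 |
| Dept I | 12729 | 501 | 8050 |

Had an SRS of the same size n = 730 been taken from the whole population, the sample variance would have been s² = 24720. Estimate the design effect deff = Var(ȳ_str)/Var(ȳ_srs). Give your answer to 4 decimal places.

0.4469

Var(ȳ_str) = Σ Wₕ²(1−fₕ)sₕ²/nₕ with Wₕ = Nₕ/21118:
  Dept III: (8389/21118)²·(1−229/8389)·13430/229 = 9.0019234
  Dept I: (12729/21118)²·(1−501/12729)·8050/501 = 5.6079263
  → Var(ȳ_str) = 14.60985.
Var(ȳ_srs) = (1 − 730/21118)·24720/730 = 32.692448.
deff = 14.60985 / 32.692448 = 0.4469.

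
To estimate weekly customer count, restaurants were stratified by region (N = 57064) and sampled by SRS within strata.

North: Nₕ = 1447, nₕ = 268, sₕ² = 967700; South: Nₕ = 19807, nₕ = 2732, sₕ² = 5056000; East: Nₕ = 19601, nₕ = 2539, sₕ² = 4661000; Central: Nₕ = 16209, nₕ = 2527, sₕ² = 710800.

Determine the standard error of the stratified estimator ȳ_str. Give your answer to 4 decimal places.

Var(ȳ_str) = Σₕ Wₕ²(1 − fₕ)sₕ²/nₕ with Wₕ = Nₕ/N, N = 57064.
North: Wₕ = 0.02535749; term = 0.02535749²·(1 − 0.18521078)·967700/268 = 1.8917505.
South: Wₕ = 0.34710150; term = 0.34710150²·(1 − 0.13793103)·5056000/2732 = 192.21238.
East: Wₕ = 0.34349152; term = 0.34349152²·(1 − 0.12953421)·4661000/2539 = 188.53854.
Central: Wₕ = 0.28404949; term = 0.28404949²·(1 − 0.15590104)·710800/2527 = 19.156826.
Sum = 401.7995.
SE = √(401.7995) = 20.0449.

20.0449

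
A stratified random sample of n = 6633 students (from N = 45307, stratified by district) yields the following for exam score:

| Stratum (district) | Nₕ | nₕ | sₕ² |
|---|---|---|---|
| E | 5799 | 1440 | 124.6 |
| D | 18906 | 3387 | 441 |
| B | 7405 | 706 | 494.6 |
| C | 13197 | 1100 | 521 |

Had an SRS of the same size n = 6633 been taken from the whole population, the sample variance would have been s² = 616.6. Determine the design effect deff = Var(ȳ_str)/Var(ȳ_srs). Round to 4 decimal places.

0.9255

Var(ȳ_str) = Σ Wₕ²(1−fₕ)sₕ²/nₕ with Wₕ = Nₕ/45307:
  E: (5799/45307)²·(1−1440/5799)·124.6/1440 = 0.0010655281
  D: (18906/45307)²·(1−3387/18906)·441/3387 = 0.01861042
  B: (7405/45307)²·(1−706/7405)·494.6/706 = 0.016929878
  C: (13197/45307)²·(1−1100/13197)·521/1100 = 0.036835564
  → Var(ȳ_str) = 0.07344139.
Var(ȳ_srs) = (1 − 6633/45307)·616.6/6633 = 0.079350069.
deff = 0.07344139 / 0.079350069 = 0.9255.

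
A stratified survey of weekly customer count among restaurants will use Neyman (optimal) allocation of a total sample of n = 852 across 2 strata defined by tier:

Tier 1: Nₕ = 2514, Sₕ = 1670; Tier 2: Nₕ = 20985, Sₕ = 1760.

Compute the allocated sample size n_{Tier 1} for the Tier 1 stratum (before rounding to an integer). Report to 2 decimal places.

Neyman allocation: nₕ = n·NₕSₕ / Σⱼ NⱼSⱼ.
Σ NⱼSⱼ = 2514·1670 + 20985·1760 = 4.113198 × 10^7.
n_{Tier 1} = 852·2514·1670 / (4.113198 × 10^7) = 86.96.

86.96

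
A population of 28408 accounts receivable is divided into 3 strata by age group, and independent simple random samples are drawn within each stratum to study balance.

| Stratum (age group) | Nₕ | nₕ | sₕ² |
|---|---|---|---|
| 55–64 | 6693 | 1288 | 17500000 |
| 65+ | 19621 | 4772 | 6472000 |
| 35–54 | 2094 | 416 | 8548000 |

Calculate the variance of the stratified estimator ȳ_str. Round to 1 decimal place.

1188.2

Var(ȳ_str) = Σₕ Wₕ²(1 − fₕ)sₕ²/nₕ with Wₕ = Nₕ/N, N = 28408.
55–64: Wₕ = 0.23560265; term = 0.23560265²·(1 − 0.19243986)·17500000/1288 = 609.05623.
65+: Wₕ = 0.69068572; term = 0.69068572²·(1 − 0.24320881)·6472000/4772 = 489.63798.
35–54: Wₕ = 0.07371163; term = 0.07371163²·(1 − 0.19866285)·8548000/416 = 89.466098.
Sum = 1188.1603.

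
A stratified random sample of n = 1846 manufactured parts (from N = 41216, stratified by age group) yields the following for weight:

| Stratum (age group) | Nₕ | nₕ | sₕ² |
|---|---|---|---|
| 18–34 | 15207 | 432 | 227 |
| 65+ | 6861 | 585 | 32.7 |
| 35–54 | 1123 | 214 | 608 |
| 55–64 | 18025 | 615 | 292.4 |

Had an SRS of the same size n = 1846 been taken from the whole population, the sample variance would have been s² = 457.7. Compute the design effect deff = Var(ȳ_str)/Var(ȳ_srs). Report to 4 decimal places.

Var(ȳ_str) = Σ Wₕ²(1−fₕ)sₕ²/nₕ with Wₕ = Nₕ/41216:
  18–34: (15207/41216)²·(1−432/15207)·227/432 = 0.069499465
  65+: (6861/41216)²·(1−585/6861)·32.7/585 = 0.0014168718
  35–54: (1123/41216)²·(1−214/1123)·608/214 = 0.0017072682
  55–64: (18025/41216)²·(1−615/18025)·292.4/615 = 0.08783035
  → Var(ȳ_str) = 0.16045396.
Var(ȳ_srs) = (1 − 1846/41216)·457.7/1846 = 0.23683658.
deff = 0.16045396 / 0.23683658 = 0.6775.

0.6775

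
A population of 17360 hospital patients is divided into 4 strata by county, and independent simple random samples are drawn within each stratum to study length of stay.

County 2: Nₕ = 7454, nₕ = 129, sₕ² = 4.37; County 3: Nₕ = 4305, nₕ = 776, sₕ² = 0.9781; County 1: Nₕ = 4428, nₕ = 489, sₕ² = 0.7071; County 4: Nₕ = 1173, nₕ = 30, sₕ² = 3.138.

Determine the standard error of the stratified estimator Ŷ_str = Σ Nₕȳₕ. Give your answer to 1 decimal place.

Var(Ŷ_str) = Σₕ Nₕ²(1 − fₕ)sₕ²/nₕ.
County 2: 7454²·(1 − 129/7454)·4.37/129 = 1.8496465 × 10^6.
County 3: 4305²·(1 − 776/4305)·0.9781/776 = 19149.011.
County 1: 4428²·(1 − 489/4428)·0.7071/489 = 25221.19.
County 4: 1173²·(1 − 30/1173)·3.138/30 = 140241.3.
Sum = 2.034258 × 10^6.
SE = √(2.034258 × 10^6) = 1426.3.

1426.3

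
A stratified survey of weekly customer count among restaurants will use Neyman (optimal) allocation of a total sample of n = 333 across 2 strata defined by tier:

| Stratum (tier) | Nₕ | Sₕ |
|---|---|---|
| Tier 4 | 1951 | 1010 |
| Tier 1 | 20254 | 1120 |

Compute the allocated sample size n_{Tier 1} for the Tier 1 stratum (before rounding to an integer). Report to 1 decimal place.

Neyman allocation: nₕ = n·NₕSₕ / Σⱼ NⱼSⱼ.
Σ NⱼSⱼ = 1951·1010 + 20254·1120 = 2.465499 × 10^7.
n_{Tier 1} = 333·20254·1120 / (2.465499 × 10^7) = 306.4.

306.4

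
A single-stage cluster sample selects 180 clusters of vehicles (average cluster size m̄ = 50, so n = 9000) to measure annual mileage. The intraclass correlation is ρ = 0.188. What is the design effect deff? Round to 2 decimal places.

deff = 1 + (50 − 1)·0.188 = 1 + 9.212 = 10.212.

10.21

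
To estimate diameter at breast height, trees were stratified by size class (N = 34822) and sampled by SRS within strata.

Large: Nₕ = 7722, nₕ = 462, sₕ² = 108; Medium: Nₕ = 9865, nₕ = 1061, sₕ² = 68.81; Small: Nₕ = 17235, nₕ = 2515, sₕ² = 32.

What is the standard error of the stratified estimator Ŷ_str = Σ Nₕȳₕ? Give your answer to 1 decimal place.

4686.8

Var(Ŷ_str) = Σₕ Nₕ²(1 − fₕ)sₕ²/nₕ.
Large: 7722²·(1 − 462/7722)·108/462 = 1.3105337 × 10^7.
Medium: 9865²·(1 − 1061/9865)·68.81/1061 = 5.6326569 × 10^6.
Small: 17235²·(1 − 2515/17235)·32/2515 = 3.2279819 × 10^6.
Sum = 2.1965976 × 10^7.
SE = √(2.1965976 × 10^7) = 4686.8.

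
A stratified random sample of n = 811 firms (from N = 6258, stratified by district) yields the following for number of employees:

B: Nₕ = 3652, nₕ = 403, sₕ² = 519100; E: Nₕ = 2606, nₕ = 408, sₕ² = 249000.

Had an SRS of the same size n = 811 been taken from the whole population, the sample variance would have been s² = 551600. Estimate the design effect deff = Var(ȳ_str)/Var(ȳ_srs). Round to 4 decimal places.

0.8100

Var(ȳ_str) = Σ Wₕ²(1−fₕ)sₕ²/nₕ with Wₕ = Nₕ/6258:
  B: (3652/6258)²·(1−403/3652)·519100/403 = 390.26117
  E: (2606/6258)²·(1−408/2606)·249000/408 = 89.26273
  → Var(ȳ_str) = 479.5239.
Var(ȳ_srs) = (1 − 811/6258)·551600/811 = 592.00479.
deff = 479.5239 / 592.00479 = 0.8100.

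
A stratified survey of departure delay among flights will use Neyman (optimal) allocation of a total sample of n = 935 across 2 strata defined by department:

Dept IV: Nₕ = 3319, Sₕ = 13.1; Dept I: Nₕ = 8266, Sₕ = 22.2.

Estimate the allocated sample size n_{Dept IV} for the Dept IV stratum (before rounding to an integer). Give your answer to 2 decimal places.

Neyman allocation: nₕ = n·NₕSₕ / Σⱼ NⱼSⱼ.
Σ NⱼSⱼ = 3319·13.1 + 8266·22.2 = 226984.1.
n_{Dept IV} = 935·3319·13.1 / 226984.1 = 179.10.

179.10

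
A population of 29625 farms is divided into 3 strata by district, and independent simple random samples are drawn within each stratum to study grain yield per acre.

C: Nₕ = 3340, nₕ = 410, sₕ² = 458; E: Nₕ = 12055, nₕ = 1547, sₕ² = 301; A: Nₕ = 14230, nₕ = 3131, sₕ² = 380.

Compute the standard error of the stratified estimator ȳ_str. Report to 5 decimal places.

Var(ȳ_str) = Σₕ Wₕ²(1 − fₕ)sₕ²/nₕ with Wₕ = Nₕ/N, N = 29625.
C: Wₕ = 0.11274262; term = 0.11274262²·(1 − 0.12275449)·458/410 = 0.012456011.
E: Wₕ = 0.40691983; term = 0.40691983²·(1 − 0.12832849)·301/1547 = 0.02808321.
A: Wₕ = 0.48033755; term = 0.48033755²·(1 − 0.22002811)·380/3131 = 0.021841002.
Sum = 0.062380223.
SE = √(0.062380223) = 0.24976.

0.24976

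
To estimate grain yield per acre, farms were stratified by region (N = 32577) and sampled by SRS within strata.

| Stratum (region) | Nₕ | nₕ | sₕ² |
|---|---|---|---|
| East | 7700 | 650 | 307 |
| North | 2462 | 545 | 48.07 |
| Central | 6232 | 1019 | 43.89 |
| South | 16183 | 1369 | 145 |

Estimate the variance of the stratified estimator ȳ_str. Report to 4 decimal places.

Var(ȳ_str) = Σₕ Wₕ²(1 − fₕ)sₕ²/nₕ with Wₕ = Nₕ/N, N = 32577.
East: Wₕ = 0.23636308; term = 0.23636308²·(1 − 0.08441558)·307/650 = 0.024159208.
North: Wₕ = 0.07557479; term = 0.07557479²·(1 − 0.22136474)·48.07/545 = 3.922524 × 10^-4.
Central: Wₕ = 0.19130061; term = 0.19130061²·(1 − 0.16351091)·43.89/1019 = 0.0013185129.
South: Wₕ = 0.49676152; term = 0.49676152²·(1 − 0.08459495)·145/1369 = 0.023926201.
Sum = 0.049796174.

0.0498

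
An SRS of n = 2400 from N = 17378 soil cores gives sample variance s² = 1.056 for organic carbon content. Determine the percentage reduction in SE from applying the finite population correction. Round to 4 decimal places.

7.1617

f = n/N = 2400/17378 = 0.13810565.
SE_no-fpc = √(s²/n) = 0.020976177; SE_fpc = √((1−f)s²/n) = 0.019473919.
Ratio = √(1−f) = 0.92838265. Reduction = 100·(1 − 0.92838265) = 7.1617%.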